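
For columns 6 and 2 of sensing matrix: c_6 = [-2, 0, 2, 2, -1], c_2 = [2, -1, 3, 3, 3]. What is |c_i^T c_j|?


Inner product: -2*2 + 0*-1 + 2*3 + 2*3 + -1*3
Products: [-4, 0, 6, 6, -3]
Sum = 5.
|dot| = 5.

5


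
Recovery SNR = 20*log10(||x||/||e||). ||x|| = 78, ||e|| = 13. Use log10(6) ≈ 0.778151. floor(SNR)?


||x||/||e|| = 78/13 = 6.
log10(6) ≈ 0.778151.
20*log10(||x||/||e||) ≈ 20*0.778151 = 15.56302.
floor(15.56302) = 15.

15


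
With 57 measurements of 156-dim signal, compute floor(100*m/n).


100*m/n = 100*57/156 ≈ 36.5385.
floor = 36.

36


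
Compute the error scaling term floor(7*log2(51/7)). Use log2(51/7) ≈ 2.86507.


log2(n/k) = log2(51/7) ≈ 2.86507.
k*log2(n/k) ≈ 7*2.86507 = 20.05549.
floor(20.05549) = 20.

20


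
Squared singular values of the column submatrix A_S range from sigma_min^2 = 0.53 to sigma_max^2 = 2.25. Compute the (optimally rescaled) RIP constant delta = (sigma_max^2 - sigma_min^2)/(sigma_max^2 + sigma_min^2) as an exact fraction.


lambda_max - lambda_min = 2.25 - 0.53 = 1.72.
lambda_max + lambda_min = 2.25 + 0.53 = 2.78.
delta = 1.72/2.78 = 172/278 = 86/139.

86/139


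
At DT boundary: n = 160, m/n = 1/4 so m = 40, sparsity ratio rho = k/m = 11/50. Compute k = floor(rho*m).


m = 1/4*160 = 40.
rho = 11/50.
rho*m = 11/50*40 = 8.8.
k = floor(8.8) = 8.

8


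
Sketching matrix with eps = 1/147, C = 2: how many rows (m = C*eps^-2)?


1/eps = 147.
(1/eps)^2 = 21609.
m = 2*21609 = 43218.

43218


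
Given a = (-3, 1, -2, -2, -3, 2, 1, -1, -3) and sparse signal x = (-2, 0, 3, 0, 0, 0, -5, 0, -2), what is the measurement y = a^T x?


Non-zero terms: ['-3*-2', '-2*3', '1*-5', '-3*-2']
Products: [6, -6, -5, 6]
y = sum = 1.

1


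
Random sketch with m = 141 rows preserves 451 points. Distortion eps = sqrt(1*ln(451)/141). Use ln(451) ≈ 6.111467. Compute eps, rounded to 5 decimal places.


ln(451) ≈ 6.111467.
1*ln(N)/m ≈ 1*6.111467/141 ≈ 0.04334374.
eps = sqrt(0.04334374) ≈ 0.2081916 ≈ 0.20819.

0.20819


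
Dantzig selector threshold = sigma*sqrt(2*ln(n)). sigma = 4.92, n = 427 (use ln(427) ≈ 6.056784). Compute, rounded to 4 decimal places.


ln(427) ≈ 6.056784.
2*ln(n) ≈ 12.113568.
sqrt(2*ln(n)) ≈ sqrt(12.113568) ≈ 3.480455.
threshold ≈ 4.92*3.480455 = 17.1238386 ≈ 17.1238.

17.1238


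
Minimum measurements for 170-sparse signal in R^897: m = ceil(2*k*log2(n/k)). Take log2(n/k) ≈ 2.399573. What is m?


log2(n/k) = log2(897/170) ≈ 2.399573.
2*k*log2(n/k) ≈ 2*170*2.399573 = 815.85482.
m = ceil(815.85482) = 816.

816


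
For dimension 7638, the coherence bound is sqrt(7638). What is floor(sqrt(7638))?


87^2 = 7569 <= 7638 < 7744 = 88^2, so 87 <= sqrt(7638) < 88.
floor(sqrt(7638)) = 87.

87


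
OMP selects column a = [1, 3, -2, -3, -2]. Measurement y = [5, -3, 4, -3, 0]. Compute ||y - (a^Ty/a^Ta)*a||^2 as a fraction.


a^T a = 27.
a^T y = -3.
coeff = -3/27 = -1/9.
||r||^2 = 176/3.

176/3


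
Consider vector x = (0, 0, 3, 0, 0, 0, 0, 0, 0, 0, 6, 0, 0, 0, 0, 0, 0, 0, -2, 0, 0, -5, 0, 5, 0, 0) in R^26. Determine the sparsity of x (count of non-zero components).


Non-zero positions: [2, 10, 18, 21, 23].
Sparsity = 5.

5


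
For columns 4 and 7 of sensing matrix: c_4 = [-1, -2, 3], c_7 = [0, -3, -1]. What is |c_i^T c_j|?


Inner product: -1*0 + -2*-3 + 3*-1
Products: [0, 6, -3]
Sum = 3.
|dot| = 3.

3


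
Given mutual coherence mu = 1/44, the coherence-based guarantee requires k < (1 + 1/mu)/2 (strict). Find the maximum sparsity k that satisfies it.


1/mu = 44.
1 + 1/mu = 45.
(1 + 1/mu)/2 = 22.5 is not an integer, so k_max = floor(22.5) = 22.

22


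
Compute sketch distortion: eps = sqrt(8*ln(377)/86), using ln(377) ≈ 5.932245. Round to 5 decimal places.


ln(377) ≈ 5.932245.
8*ln(N)/m ≈ 8*5.932245/86 ≈ 0.55183674.
eps = sqrt(0.55183674) ≈ 0.7428571 ≈ 0.74286.

0.74286


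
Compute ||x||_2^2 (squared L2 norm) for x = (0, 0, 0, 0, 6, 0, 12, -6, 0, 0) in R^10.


Non-zero entries: [(4, 6), (6, 12), (7, -6)]
Squares: [36, 144, 36]
||x||_2^2 = sum = 216.

216


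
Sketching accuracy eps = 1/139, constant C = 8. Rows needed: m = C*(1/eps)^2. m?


1/eps = 139.
(1/eps)^2 = 19321.
m = 8*19321 = 154568.

154568


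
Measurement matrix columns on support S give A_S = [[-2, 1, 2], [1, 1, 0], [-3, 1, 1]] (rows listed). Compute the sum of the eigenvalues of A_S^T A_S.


Sum of eigenvalues of A_S^T A_S = trace(A_S^T A_S) = sum of squared column norms of A_S.
A_S^T A_S diagonal: [14, 3, 5].
trace = 14 + 3 + 5 = 22.

22


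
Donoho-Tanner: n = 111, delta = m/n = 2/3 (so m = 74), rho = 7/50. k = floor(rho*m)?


m = 2/3*111 = 74.
rho = 7/50.
rho*m = 7/50*74 = 10.36.
k = floor(10.36) = 10.

10


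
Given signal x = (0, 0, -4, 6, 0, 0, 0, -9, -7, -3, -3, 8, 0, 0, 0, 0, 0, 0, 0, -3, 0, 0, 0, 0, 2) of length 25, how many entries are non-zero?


Non-zero positions: [2, 3, 7, 8, 9, 10, 11, 19, 24].
Sparsity = 9.

9


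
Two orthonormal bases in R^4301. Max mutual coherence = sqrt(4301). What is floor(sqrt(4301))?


65^2 = 4225 <= 4301 < 4356 = 66^2, so 65 <= sqrt(4301) < 66.
floor(sqrt(4301)) = 65.

65


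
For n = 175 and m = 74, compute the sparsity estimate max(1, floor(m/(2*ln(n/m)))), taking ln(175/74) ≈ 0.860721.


n/m = 175/74.
ln(n/m) ≈ 0.860721.
2*ln(n/m) ≈ 1.721442.
m/(2*ln(n/m)) ≈ 74/1.721442 ≈ 42.9872.
floor = 42.
k_max = max(1, 42) = 42.

42


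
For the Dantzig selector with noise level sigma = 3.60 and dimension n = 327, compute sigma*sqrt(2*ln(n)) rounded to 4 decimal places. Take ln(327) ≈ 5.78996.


ln(327) ≈ 5.78996.
2*ln(n) ≈ 11.57992.
sqrt(2*ln(n)) ≈ sqrt(11.57992) ≈ 3.402928.
threshold ≈ 3.60*3.402928 = 12.2505408 ≈ 12.2505.

12.2505


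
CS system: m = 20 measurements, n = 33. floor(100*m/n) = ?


100*m/n = 100*20/33 ≈ 60.6061.
floor = 60.

60


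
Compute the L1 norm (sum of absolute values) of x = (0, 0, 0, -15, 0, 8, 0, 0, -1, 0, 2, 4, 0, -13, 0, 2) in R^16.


Non-zero entries: [(3, -15), (5, 8), (8, -1), (10, 2), (11, 4), (13, -13), (15, 2)]
Absolute values: [15, 8, 1, 2, 4, 13, 2]
||x||_1 = sum = 45.

45


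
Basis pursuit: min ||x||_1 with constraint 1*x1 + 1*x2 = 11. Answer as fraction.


Axis intercepts:
  x1 = 11, x2 = 0: L1 = 11
  x1 = 0, x2 = 11: L1 = 11
x* = (11, 0)
||x*||_1 = 11.

11


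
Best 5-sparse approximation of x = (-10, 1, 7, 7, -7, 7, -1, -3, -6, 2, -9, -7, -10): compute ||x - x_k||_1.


Sorted |x_i| descending: [10, 10, 9, 7, 7, 7, 7, 7, 6, 3, 2, 1, 1]
Keep top 5: [10, 10, 9, 7, 7]
Tail entries: [7, 7, 7, 6, 3, 2, 1, 1]
L1 error = sum of tail = 34.

34


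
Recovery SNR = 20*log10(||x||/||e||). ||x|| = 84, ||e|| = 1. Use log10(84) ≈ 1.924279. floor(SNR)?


||x||/||e|| = 84/1 = 84.
log10(84) ≈ 1.924279.
20*log10(||x||/||e||) ≈ 20*1.924279 = 38.48558.
floor(38.48558) = 38.

38


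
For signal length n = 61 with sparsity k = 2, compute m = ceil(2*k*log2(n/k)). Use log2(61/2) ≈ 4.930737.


log2(n/k) = log2(61/2) ≈ 4.930737.
2*k*log2(n/k) ≈ 2*2*4.930737 = 19.722948.
m = ceil(19.722948) = 20.

20


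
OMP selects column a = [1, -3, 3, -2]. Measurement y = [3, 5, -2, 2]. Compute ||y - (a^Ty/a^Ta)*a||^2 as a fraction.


a^T a = 23.
a^T y = -22.
coeff = -22/23 = -22/23.
||r||^2 = 482/23.

482/23


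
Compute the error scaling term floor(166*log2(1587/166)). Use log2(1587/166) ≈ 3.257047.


log2(n/k) = log2(1587/166) ≈ 3.257047.
k*log2(n/k) ≈ 166*3.257047 = 540.669802.
floor(540.669802) = 540.

540


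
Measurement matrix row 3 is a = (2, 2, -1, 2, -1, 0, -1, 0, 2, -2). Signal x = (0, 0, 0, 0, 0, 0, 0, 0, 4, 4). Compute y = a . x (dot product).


Non-zero terms: ['2*4', '-2*4']
Products: [8, -8]
y = sum = 0.

0


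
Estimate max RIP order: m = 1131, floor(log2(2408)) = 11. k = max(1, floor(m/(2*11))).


floor(log2(2408)) = 11.
2*11 = 22.
m/(2*floor(log2(n))) = 1131/22 ≈ 51.4091.
floor = 51.
k = max(1, 51) = 51.

51


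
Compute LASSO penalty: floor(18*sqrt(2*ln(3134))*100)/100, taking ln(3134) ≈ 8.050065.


ln(3134) ≈ 8.050065.
2*ln(n) ≈ 16.10013.
sqrt(2*ln(n)) ≈ sqrt(16.10013) ≈ 4.012497.
lambda ≈ 18*4.012497 = 72.224946.
floor(lambda*100)/100 = 72.22.

72.22


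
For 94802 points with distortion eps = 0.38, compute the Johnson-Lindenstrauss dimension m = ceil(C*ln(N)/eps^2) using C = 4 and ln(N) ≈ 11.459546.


ln(94802) ≈ 11.459546.
eps^2 = 0.38^2 = 0.1444.
C*ln(N)/eps^2 ≈ 4*11.459546/0.1444 ≈ 317.4389.
m = ceil(317.4389) = 318.

318


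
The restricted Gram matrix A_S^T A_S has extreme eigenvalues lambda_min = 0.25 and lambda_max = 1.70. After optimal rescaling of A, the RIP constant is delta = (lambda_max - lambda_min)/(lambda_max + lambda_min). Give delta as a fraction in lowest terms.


lambda_max - lambda_min = 1.70 - 0.25 = 1.45.
lambda_max + lambda_min = 1.70 + 0.25 = 1.95.
delta = 1.45/1.95 = 145/195 = 29/39.

29/39


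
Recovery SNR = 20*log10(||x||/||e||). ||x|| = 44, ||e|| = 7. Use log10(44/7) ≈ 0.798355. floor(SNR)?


||x||/||e|| = 44/7.
log10(44/7) ≈ 0.798355.
20*log10(||x||/||e||) ≈ 20*0.798355 = 15.9671.
floor(15.9671) = 15.

15


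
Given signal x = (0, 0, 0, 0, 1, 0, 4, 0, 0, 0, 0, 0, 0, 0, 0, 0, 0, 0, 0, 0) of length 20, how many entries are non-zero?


Non-zero positions: [4, 6].
Sparsity = 2.

2


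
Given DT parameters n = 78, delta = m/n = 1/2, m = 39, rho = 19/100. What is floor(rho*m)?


m = 1/2*78 = 39.
rho = 19/100.
rho*m = 19/100*39 = 7.41.
k = floor(7.41) = 7.

7


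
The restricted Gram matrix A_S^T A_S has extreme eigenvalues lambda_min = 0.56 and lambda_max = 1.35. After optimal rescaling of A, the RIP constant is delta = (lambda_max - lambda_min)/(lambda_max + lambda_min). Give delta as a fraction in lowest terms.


lambda_max - lambda_min = 1.35 - 0.56 = 0.79.
lambda_max + lambda_min = 1.35 + 0.56 = 1.91.
delta = 0.79/1.91 = 79/191.

79/191


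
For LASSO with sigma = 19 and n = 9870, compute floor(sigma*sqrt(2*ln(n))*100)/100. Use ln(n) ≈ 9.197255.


ln(9870) ≈ 9.197255.
2*ln(n) ≈ 18.39451.
sqrt(2*ln(n)) ≈ sqrt(18.39451) ≈ 4.288882.
lambda ≈ 19*4.288882 = 81.488758.
floor(lambda*100)/100 = 81.48.

81.48


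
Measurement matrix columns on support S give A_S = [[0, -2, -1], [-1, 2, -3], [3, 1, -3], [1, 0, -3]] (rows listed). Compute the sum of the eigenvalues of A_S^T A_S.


Sum of eigenvalues of A_S^T A_S = trace(A_S^T A_S) = sum of squared column norms of A_S.
A_S^T A_S diagonal: [11, 9, 28].
trace = 11 + 9 + 28 = 48.

48


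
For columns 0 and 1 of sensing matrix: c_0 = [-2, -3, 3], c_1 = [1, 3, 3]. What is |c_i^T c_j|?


Inner product: -2*1 + -3*3 + 3*3
Products: [-2, -9, 9]
Sum = -2.
|dot| = 2.

2


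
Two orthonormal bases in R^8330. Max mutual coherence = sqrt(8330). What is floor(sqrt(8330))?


91^2 = 8281 <= 8330 < 8464 = 92^2, so 91 <= sqrt(8330) < 92.
floor(sqrt(8330)) = 91.

91


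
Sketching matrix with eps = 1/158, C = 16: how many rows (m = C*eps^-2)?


1/eps = 158.
(1/eps)^2 = 24964.
m = 16*24964 = 399424.

399424


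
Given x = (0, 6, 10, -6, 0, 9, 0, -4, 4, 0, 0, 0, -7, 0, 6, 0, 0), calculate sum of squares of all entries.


Non-zero entries: [(1, 6), (2, 10), (3, -6), (5, 9), (7, -4), (8, 4), (12, -7), (14, 6)]
Squares: [36, 100, 36, 81, 16, 16, 49, 36]
||x||_2^2 = sum = 370.

370


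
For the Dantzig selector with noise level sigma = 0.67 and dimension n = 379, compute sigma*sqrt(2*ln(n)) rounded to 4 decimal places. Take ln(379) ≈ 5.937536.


ln(379) ≈ 5.937536.
2*ln(n) ≈ 11.875072.
sqrt(2*ln(n)) ≈ sqrt(11.875072) ≈ 3.446023.
threshold ≈ 0.67*3.446023 = 2.30883541 ≈ 2.3088.

2.3088


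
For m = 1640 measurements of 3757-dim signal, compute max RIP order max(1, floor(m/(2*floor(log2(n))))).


floor(log2(3757)) = 11.
2*11 = 22.
m/(2*floor(log2(n))) = 1640/22 ≈ 74.5455.
floor = 74.
k = max(1, 74) = 74.

74


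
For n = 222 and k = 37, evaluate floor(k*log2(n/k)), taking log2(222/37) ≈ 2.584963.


log2(n/k) = log2(222/37) ≈ 2.584963.
k*log2(n/k) ≈ 37*2.584963 = 95.643631.
floor(95.643631) = 95.

95


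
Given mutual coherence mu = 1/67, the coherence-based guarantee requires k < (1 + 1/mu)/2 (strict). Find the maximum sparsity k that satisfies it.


1/mu = 67.
1 + 1/mu = 68.
(1 + 1/mu)/2 = 34 is an integer and the inequality is strict, so k_max = 34 - 1 = 33.

33


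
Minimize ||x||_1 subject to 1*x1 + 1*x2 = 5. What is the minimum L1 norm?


Axis intercepts:
  x1 = 5, x2 = 0: L1 = 5
  x1 = 0, x2 = 5: L1 = 5
x* = (5, 0)
||x*||_1 = 5.

5


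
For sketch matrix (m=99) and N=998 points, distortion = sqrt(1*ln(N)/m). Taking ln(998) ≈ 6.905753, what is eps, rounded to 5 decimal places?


ln(998) ≈ 6.905753.
1*ln(N)/m ≈ 1*6.905753/99 ≈ 0.06975508.
eps = sqrt(0.06975508) ≈ 0.2641119 ≈ 0.26411.

0.26411


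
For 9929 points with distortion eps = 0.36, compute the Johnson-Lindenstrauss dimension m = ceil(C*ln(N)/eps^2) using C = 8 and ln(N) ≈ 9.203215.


ln(9929) ≈ 9.203215.
eps^2 = 0.36^2 = 0.1296.
C*ln(N)/eps^2 ≈ 8*9.203215/0.1296 ≈ 568.0997.
m = ceil(568.0997) = 569.

569


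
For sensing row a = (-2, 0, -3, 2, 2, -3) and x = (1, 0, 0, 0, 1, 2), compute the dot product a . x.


Non-zero terms: ['-2*1', '2*1', '-3*2']
Products: [-2, 2, -6]
y = sum = -6.

-6


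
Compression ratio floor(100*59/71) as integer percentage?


100*m/n = 100*59/71 ≈ 83.0986.
floor = 83.

83


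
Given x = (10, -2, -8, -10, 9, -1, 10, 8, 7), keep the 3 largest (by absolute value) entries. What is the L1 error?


Sorted |x_i| descending: [10, 10, 10, 9, 8, 8, 7, 2, 1]
Keep top 3: [10, 10, 10]
Tail entries: [9, 8, 8, 7, 2, 1]
L1 error = sum of tail = 35.

35


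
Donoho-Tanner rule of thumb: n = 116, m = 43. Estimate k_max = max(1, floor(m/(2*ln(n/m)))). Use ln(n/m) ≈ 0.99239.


n/m = 116/43.
ln(n/m) ≈ 0.99239.
2*ln(n/m) ≈ 1.98478.
m/(2*ln(n/m)) ≈ 43/1.98478 ≈ 21.6649.
floor = 21.
k_max = max(1, 21) = 21.

21


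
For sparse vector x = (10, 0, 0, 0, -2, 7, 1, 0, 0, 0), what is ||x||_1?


Non-zero entries: [(0, 10), (4, -2), (5, 7), (6, 1)]
Absolute values: [10, 2, 7, 1]
||x||_1 = sum = 20.

20


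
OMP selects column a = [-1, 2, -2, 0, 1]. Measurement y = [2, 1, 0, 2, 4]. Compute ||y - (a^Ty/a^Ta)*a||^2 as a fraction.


a^T a = 10.
a^T y = 4.
coeff = 4/10 = 2/5.
||r||^2 = 117/5.

117/5


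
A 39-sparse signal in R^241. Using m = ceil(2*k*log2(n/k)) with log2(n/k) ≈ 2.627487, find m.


log2(n/k) = log2(241/39) ≈ 2.627487.
2*k*log2(n/k) ≈ 2*39*2.627487 = 204.943986.
m = ceil(204.943986) = 205.

205


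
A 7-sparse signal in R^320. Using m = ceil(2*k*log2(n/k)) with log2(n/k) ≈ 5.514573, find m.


log2(n/k) = log2(320/7) ≈ 5.514573.
2*k*log2(n/k) ≈ 2*7*5.514573 = 77.204022.
m = ceil(77.204022) = 78.

78


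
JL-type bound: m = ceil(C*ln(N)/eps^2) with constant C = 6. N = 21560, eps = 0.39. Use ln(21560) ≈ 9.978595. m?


ln(21560) ≈ 9.978595.
eps^2 = 0.39^2 = 0.1521.
C*ln(N)/eps^2 ≈ 6*9.978595/0.1521 ≈ 393.6329.
m = ceil(393.6329) = 394.

394


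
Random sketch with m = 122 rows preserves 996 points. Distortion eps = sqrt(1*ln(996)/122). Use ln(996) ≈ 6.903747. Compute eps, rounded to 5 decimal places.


ln(996) ≈ 6.903747.
1*ln(N)/m ≈ 1*6.903747/122 ≈ 0.05658809.
eps = sqrt(0.05658809) ≈ 0.2378825 ≈ 0.23788.

0.23788


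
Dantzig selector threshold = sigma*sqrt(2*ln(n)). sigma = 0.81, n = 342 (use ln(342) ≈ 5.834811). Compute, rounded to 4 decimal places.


ln(342) ≈ 5.834811.
2*ln(n) ≈ 11.669622.
sqrt(2*ln(n)) ≈ sqrt(11.669622) ≈ 3.416083.
threshold ≈ 0.81*3.416083 = 2.76702723 ≈ 2.7670.

2.7670


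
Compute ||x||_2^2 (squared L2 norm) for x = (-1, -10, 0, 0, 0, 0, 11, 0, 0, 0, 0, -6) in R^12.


Non-zero entries: [(0, -1), (1, -10), (6, 11), (11, -6)]
Squares: [1, 100, 121, 36]
||x||_2^2 = sum = 258.

258


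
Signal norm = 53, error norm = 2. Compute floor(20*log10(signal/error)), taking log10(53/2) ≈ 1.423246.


||x||/||e|| = 53/2.
log10(53/2) ≈ 1.423246.
20*log10(||x||/||e||) ≈ 20*1.423246 = 28.46492.
floor(28.46492) = 28.

28


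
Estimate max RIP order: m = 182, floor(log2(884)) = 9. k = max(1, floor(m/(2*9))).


floor(log2(884)) = 9.
2*9 = 18.
m/(2*floor(log2(n))) = 182/18 ≈ 10.1111.
floor = 10.
k = max(1, 10) = 10.

10


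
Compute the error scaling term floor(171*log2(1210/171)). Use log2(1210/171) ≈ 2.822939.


log2(n/k) = log2(1210/171) ≈ 2.822939.
k*log2(n/k) ≈ 171*2.822939 = 482.722569.
floor(482.722569) = 482.

482


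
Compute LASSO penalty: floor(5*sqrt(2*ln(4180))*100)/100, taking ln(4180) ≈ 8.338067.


ln(4180) ≈ 8.338067.
2*ln(n) ≈ 16.676134.
sqrt(2*ln(n)) ≈ sqrt(16.676134) ≈ 4.083642.
lambda ≈ 5*4.083642 = 20.41821.
floor(lambda*100)/100 = 20.41.

20.41


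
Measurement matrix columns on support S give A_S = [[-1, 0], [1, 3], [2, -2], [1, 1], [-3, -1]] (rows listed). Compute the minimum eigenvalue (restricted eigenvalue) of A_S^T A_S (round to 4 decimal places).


A_S^T A_S = [[16, 3], [3, 15]].
trace = 31.
det = 231.
disc = trace^2 - 4*det = 961 - 4*231 = 37.
sqrt(37) ≈ 6.082763.
lam_min = (31 - sqrt(37))/2 ≈ (31 - 6.082763)/2 = 12.4586185 ≈ 12.4586.

12.4586


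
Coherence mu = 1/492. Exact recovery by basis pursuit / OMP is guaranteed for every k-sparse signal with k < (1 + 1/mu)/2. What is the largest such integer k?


1/mu = 492.
1 + 1/mu = 493.
(1 + 1/mu)/2 = 246.5 is not an integer, so k_max = floor(246.5) = 246.

246


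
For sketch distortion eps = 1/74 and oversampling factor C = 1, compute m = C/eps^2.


1/eps = 74.
(1/eps)^2 = 5476.
m = 1*5476 = 5476.

5476


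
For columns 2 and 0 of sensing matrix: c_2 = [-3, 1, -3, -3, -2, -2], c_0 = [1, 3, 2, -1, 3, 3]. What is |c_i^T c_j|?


Inner product: -3*1 + 1*3 + -3*2 + -3*-1 + -2*3 + -2*3
Products: [-3, 3, -6, 3, -6, -6]
Sum = -15.
|dot| = 15.

15


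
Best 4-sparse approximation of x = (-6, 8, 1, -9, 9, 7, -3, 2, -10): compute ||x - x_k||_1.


Sorted |x_i| descending: [10, 9, 9, 8, 7, 6, 3, 2, 1]
Keep top 4: [10, 9, 9, 8]
Tail entries: [7, 6, 3, 2, 1]
L1 error = sum of tail = 19.

19


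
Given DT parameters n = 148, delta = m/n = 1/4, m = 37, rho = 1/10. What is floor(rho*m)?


m = 1/4*148 = 37.
rho = 1/10.
rho*m = 1/10*37 = 3.7.
k = floor(3.7) = 3.

3


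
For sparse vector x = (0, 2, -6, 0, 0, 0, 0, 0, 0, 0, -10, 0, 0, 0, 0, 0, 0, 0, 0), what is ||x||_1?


Non-zero entries: [(1, 2), (2, -6), (10, -10)]
Absolute values: [2, 6, 10]
||x||_1 = sum = 18.

18


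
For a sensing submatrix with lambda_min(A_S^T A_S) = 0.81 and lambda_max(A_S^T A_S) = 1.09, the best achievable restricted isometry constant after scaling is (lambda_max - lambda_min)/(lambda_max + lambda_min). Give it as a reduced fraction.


lambda_max - lambda_min = 1.09 - 0.81 = 0.28.
lambda_max + lambda_min = 1.09 + 0.81 = 1.90.
delta = 0.28/1.90 = 28/190 = 14/95.

14/95


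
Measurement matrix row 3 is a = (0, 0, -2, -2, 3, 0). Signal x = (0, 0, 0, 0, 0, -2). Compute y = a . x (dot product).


Non-zero terms: ['0*-2']
Products: [0]
y = sum = 0.

0


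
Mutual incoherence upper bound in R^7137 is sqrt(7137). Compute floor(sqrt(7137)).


84^2 = 7056 <= 7137 < 7225 = 85^2, so 84 <= sqrt(7137) < 85.
floor(sqrt(7137)) = 84.

84


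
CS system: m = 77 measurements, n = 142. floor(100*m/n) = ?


100*m/n = 100*77/142 ≈ 54.2254.
floor = 54.

54


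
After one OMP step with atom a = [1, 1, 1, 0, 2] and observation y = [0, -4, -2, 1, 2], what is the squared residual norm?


a^T a = 7.
a^T y = -2.
coeff = -2/7 = -2/7.
||r||^2 = 171/7.

171/7


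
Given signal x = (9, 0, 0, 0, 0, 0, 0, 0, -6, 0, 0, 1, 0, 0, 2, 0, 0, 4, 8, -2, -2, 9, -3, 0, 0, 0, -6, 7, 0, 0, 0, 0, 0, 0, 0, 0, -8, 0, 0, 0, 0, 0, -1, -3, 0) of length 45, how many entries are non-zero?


Non-zero positions: [0, 8, 11, 14, 17, 18, 19, 20, 21, 22, 26, 27, 36, 42, 43].
Sparsity = 15.

15


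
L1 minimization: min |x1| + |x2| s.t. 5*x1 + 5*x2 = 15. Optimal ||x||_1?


Axis intercepts:
  x1 = 3, x2 = 0: L1 = 3
  x1 = 0, x2 = 3: L1 = 3
x* = (3, 0)
||x*||_1 = 3.

3


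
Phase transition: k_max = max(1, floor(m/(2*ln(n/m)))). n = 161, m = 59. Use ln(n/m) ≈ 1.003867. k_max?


n/m = 161/59.
ln(n/m) ≈ 1.003867.
2*ln(n/m) ≈ 2.007734.
m/(2*ln(n/m)) ≈ 59/2.007734 ≈ 29.3864.
floor = 29.
k_max = max(1, 29) = 29.

29


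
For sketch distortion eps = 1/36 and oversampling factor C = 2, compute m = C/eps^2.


1/eps = 36.
(1/eps)^2 = 1296.
m = 2*1296 = 2592.

2592


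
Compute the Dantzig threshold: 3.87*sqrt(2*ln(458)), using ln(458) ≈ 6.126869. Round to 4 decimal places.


ln(458) ≈ 6.126869.
2*ln(n) ≈ 12.253738.
sqrt(2*ln(n)) ≈ sqrt(12.253738) ≈ 3.500534.
threshold ≈ 3.87*3.500534 = 13.54706658 ≈ 13.5471.

13.5471


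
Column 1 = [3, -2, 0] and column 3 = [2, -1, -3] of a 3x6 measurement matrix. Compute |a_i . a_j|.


Inner product: 3*2 + -2*-1 + 0*-3
Products: [6, 2, 0]
Sum = 8.
|dot| = 8.

8


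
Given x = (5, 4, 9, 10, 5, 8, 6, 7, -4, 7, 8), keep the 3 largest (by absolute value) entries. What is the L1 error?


Sorted |x_i| descending: [10, 9, 8, 8, 7, 7, 6, 5, 5, 4, 4]
Keep top 3: [10, 9, 8]
Tail entries: [8, 7, 7, 6, 5, 5, 4, 4]
L1 error = sum of tail = 46.

46


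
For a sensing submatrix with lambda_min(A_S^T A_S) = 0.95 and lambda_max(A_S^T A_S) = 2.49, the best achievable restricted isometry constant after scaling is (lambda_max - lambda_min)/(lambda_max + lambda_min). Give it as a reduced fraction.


lambda_max - lambda_min = 2.49 - 0.95 = 1.54.
lambda_max + lambda_min = 2.49 + 0.95 = 3.44.
delta = 1.54/3.44 = 154/344 = 77/172.

77/172


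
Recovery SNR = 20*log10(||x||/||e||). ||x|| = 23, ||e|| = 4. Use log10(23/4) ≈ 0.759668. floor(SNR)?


||x||/||e|| = 23/4.
log10(23/4) ≈ 0.759668.
20*log10(||x||/||e||) ≈ 20*0.759668 = 15.19336.
floor(15.19336) = 15.

15


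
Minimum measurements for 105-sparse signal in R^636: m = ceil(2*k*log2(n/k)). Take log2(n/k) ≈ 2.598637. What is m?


log2(n/k) = log2(636/105) ≈ 2.598637.
2*k*log2(n/k) ≈ 2*105*2.598637 = 545.71377.
m = ceil(545.71377) = 546.

546


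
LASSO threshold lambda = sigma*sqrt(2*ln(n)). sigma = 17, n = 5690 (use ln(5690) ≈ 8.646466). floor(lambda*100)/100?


ln(5690) ≈ 8.646466.
2*ln(n) ≈ 17.292932.
sqrt(2*ln(n)) ≈ sqrt(17.292932) ≈ 4.158477.
lambda ≈ 17*4.158477 = 70.694109.
floor(lambda*100)/100 = 70.69.

70.69


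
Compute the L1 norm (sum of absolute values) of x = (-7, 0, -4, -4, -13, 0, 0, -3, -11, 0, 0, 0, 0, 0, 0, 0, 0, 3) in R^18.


Non-zero entries: [(0, -7), (2, -4), (3, -4), (4, -13), (7, -3), (8, -11), (17, 3)]
Absolute values: [7, 4, 4, 13, 3, 11, 3]
||x||_1 = sum = 45.

45


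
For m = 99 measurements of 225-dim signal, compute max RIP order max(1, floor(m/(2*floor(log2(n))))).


floor(log2(225)) = 7.
2*7 = 14.
m/(2*floor(log2(n))) = 99/14 ≈ 7.0714.
floor = 7.
k = max(1, 7) = 7.

7


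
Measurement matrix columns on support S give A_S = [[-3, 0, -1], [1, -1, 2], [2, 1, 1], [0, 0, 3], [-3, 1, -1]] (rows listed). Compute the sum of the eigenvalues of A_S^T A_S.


Sum of eigenvalues of A_S^T A_S = trace(A_S^T A_S) = sum of squared column norms of A_S.
A_S^T A_S diagonal: [23, 3, 16].
trace = 23 + 3 + 16 = 42.

42


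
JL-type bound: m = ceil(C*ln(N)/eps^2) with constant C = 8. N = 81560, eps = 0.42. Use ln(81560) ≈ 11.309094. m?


ln(81560) ≈ 11.309094.
eps^2 = 0.42^2 = 0.1764.
C*ln(N)/eps^2 ≈ 8*11.309094/0.1764 ≈ 512.8841.
m = ceil(512.8841) = 513.

513


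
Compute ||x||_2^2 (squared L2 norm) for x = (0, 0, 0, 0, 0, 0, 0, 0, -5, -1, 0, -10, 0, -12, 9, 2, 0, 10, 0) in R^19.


Non-zero entries: [(8, -5), (9, -1), (11, -10), (13, -12), (14, 9), (15, 2), (17, 10)]
Squares: [25, 1, 100, 144, 81, 4, 100]
||x||_2^2 = sum = 455.

455


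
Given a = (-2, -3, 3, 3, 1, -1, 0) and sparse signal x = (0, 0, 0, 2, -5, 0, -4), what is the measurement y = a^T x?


Non-zero terms: ['3*2', '1*-5', '0*-4']
Products: [6, -5, 0]
y = sum = 1.

1


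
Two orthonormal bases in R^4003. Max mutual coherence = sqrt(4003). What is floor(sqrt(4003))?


63^2 = 3969 <= 4003 < 4096 = 64^2, so 63 <= sqrt(4003) < 64.
floor(sqrt(4003)) = 63.

63


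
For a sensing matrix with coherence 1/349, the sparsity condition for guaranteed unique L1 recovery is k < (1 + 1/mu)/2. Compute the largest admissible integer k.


1/mu = 349.
1 + 1/mu = 350.
(1 + 1/mu)/2 = 175 is an integer and the inequality is strict, so k_max = 175 - 1 = 174.

174


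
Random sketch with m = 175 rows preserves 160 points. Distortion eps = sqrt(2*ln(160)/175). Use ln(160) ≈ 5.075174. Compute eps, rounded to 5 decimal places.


ln(160) ≈ 5.075174.
2*ln(N)/m ≈ 2*5.075174/175 ≈ 0.05800199.
eps = sqrt(0.05800199) ≈ 0.240836 ≈ 0.24084.

0.24084


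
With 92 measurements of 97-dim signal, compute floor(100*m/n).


100*m/n = 100*92/97 ≈ 94.8454.
floor = 94.

94


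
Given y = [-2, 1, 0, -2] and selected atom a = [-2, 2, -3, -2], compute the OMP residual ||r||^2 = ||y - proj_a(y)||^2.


a^T a = 21.
a^T y = 10.
coeff = 10/21 = 10/21.
||r||^2 = 89/21.

89/21


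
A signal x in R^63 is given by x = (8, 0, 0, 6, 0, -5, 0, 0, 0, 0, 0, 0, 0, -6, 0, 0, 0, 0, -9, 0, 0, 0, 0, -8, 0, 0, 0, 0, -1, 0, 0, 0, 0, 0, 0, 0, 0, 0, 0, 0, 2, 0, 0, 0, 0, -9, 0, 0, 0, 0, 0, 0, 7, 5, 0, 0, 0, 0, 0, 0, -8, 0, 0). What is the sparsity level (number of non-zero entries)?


Non-zero positions: [0, 3, 5, 13, 18, 23, 28, 40, 45, 52, 53, 60].
Sparsity = 12.

12


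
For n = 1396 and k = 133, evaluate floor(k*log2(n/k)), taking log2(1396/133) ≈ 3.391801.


log2(n/k) = log2(1396/133) ≈ 3.391801.
k*log2(n/k) ≈ 133*3.391801 = 451.109533.
floor(451.109533) = 451.

451


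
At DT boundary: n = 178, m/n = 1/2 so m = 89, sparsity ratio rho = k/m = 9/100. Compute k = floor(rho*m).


m = 1/2*178 = 89.
rho = 9/100.
rho*m = 9/100*89 = 8.01.
k = floor(8.01) = 8.

8


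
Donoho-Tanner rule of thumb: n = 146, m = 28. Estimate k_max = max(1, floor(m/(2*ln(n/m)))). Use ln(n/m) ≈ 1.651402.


n/m = 146/28 = 73/14.
ln(n/m) ≈ 1.651402.
2*ln(n/m) ≈ 3.302804.
m/(2*ln(n/m)) ≈ 28/3.302804 ≈ 8.4776.
floor = 8.
k_max = max(1, 8) = 8.

8


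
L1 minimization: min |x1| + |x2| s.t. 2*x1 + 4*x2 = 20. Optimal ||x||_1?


Axis intercepts:
  x1 = 10, x2 = 0: L1 = 10
  x1 = 0, x2 = 5: L1 = 5
x* = (0, 5)
||x*||_1 = 5.

5


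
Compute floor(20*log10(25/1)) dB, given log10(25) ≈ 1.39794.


||x||/||e|| = 25/1 = 25.
log10(25) ≈ 1.39794.
20*log10(||x||/||e||) ≈ 20*1.39794 = 27.9588.
floor(27.9588) = 27.

27


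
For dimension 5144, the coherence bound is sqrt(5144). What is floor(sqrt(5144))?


71^2 = 5041 <= 5144 < 5184 = 72^2, so 71 <= sqrt(5144) < 72.
floor(sqrt(5144)) = 71.

71


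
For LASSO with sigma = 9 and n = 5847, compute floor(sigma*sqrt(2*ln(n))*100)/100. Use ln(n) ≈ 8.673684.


ln(5847) ≈ 8.673684.
2*ln(n) ≈ 17.347368.
sqrt(2*ln(n)) ≈ sqrt(17.347368) ≈ 4.165017.
lambda ≈ 9*4.165017 = 37.485153.
floor(lambda*100)/100 = 37.48.

37.48


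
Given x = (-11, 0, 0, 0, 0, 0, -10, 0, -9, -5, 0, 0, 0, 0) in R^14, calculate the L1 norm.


Non-zero entries: [(0, -11), (6, -10), (8, -9), (9, -5)]
Absolute values: [11, 10, 9, 5]
||x||_1 = sum = 35.

35


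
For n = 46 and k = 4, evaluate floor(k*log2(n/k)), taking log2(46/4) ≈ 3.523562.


log2(n/k) = log2(46/4) ≈ 3.523562.
k*log2(n/k) ≈ 4*3.523562 = 14.094248.
floor(14.094248) = 14.

14


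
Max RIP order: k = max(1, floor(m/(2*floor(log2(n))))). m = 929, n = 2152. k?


floor(log2(2152)) = 11.
2*11 = 22.
m/(2*floor(log2(n))) = 929/22 ≈ 42.2273.
floor = 42.
k = max(1, 42) = 42.

42


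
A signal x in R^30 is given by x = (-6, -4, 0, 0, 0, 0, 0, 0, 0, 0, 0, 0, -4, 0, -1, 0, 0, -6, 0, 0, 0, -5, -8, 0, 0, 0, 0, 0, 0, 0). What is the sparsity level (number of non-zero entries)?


Non-zero positions: [0, 1, 12, 14, 17, 21, 22].
Sparsity = 7.

7


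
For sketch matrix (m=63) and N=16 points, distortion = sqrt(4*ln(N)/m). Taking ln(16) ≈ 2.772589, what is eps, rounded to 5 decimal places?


ln(16) ≈ 2.772589.
4*ln(N)/m ≈ 4*2.772589/63 ≈ 0.1760374.
eps = sqrt(0.1760374) ≈ 0.4195681 ≈ 0.41957.

0.41957


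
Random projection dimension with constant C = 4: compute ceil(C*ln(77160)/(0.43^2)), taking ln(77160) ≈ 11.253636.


ln(77160) ≈ 11.253636.
eps^2 = 0.43^2 = 0.1849.
C*ln(N)/eps^2 ≈ 4*11.253636/0.1849 ≈ 243.4535.
m = ceil(243.4535) = 244.

244


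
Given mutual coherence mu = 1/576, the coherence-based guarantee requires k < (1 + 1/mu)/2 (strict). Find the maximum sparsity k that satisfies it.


1/mu = 576.
1 + 1/mu = 577.
(1 + 1/mu)/2 = 288.5 is not an integer, so k_max = floor(288.5) = 288.

288


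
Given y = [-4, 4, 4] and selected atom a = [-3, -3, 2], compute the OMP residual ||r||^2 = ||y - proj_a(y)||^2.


a^T a = 22.
a^T y = 8.
coeff = 8/22 = 4/11.
||r||^2 = 496/11.

496/11


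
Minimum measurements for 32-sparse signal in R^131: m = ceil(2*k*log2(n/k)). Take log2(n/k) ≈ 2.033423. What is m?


log2(n/k) = log2(131/32) ≈ 2.033423.
2*k*log2(n/k) ≈ 2*32*2.033423 = 130.139072.
m = ceil(130.139072) = 131.

131


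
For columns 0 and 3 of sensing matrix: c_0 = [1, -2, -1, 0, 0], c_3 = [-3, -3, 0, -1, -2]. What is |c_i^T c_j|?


Inner product: 1*-3 + -2*-3 + -1*0 + 0*-1 + 0*-2
Products: [-3, 6, 0, 0, 0]
Sum = 3.
|dot| = 3.

3


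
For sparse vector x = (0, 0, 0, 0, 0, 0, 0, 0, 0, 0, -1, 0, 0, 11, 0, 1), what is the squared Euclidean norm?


Non-zero entries: [(10, -1), (13, 11), (15, 1)]
Squares: [1, 121, 1]
||x||_2^2 = sum = 123.

123


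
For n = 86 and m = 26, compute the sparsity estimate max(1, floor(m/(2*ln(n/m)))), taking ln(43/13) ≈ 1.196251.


n/m = 86/26 = 43/13.
ln(n/m) ≈ 1.196251.
2*ln(n/m) ≈ 2.392502.
m/(2*ln(n/m)) ≈ 26/2.392502 ≈ 10.8673.
floor = 10.
k_max = max(1, 10) = 10.

10


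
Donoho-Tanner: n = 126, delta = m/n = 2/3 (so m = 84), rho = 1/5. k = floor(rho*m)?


m = 2/3*126 = 84.
rho = 1/5.
rho*m = 1/5*84 = 16.8.
k = floor(16.8) = 16.

16


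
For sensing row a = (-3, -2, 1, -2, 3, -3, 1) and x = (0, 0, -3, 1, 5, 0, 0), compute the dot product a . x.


Non-zero terms: ['1*-3', '-2*1', '3*5']
Products: [-3, -2, 15]
y = sum = 10.

10


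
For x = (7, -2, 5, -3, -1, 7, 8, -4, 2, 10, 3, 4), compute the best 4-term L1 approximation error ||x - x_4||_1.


Sorted |x_i| descending: [10, 8, 7, 7, 5, 4, 4, 3, 3, 2, 2, 1]
Keep top 4: [10, 8, 7, 7]
Tail entries: [5, 4, 4, 3, 3, 2, 2, 1]
L1 error = sum of tail = 24.

24


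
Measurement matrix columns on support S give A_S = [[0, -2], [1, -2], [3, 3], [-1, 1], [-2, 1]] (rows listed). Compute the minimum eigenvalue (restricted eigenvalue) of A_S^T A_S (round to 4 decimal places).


A_S^T A_S = [[15, 4], [4, 19]].
trace = 34.
det = 269.
disc = trace^2 - 4*det = 1156 - 4*269 = 80.
sqrt(80) ≈ 8.944272.
lam_min = (34 - sqrt(80))/2 ≈ (34 - 8.944272)/2 = 12.527864 ≈ 12.5279.

12.5279


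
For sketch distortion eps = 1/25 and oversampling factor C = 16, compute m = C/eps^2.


1/eps = 25.
(1/eps)^2 = 625.
m = 16*625 = 10000.

10000


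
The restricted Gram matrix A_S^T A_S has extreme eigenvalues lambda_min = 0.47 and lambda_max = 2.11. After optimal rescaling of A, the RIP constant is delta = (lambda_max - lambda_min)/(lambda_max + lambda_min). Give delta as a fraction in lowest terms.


lambda_max - lambda_min = 2.11 - 0.47 = 1.64.
lambda_max + lambda_min = 2.11 + 0.47 = 2.58.
delta = 1.64/2.58 = 164/258 = 82/129.

82/129


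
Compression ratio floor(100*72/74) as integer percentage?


100*m/n = 100*72/74 ≈ 97.2973.
floor = 97.

97


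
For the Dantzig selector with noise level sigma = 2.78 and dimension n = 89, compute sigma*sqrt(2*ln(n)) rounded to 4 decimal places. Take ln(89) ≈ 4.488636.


ln(89) ≈ 4.488636.
2*ln(n) ≈ 8.977272.
sqrt(2*ln(n)) ≈ sqrt(8.977272) ≈ 2.99621.
threshold ≈ 2.78*2.99621 = 8.3294638 ≈ 8.3295.

8.3295


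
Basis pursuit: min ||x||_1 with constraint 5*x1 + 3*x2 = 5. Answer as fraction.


Axis intercepts:
  x1 = 1, x2 = 0: L1 = 1
  x1 = 0, x2 = 5/3: L1 = 5/3
x* = (1, 0)
||x*||_1 = 1.

1


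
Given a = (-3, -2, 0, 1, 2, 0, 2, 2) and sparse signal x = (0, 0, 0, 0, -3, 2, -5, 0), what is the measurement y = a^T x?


Non-zero terms: ['2*-3', '0*2', '2*-5']
Products: [-6, 0, -10]
y = sum = -16.

-16


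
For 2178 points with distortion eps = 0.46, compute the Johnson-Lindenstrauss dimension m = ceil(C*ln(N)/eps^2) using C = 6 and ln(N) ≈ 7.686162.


ln(2178) ≈ 7.686162.
eps^2 = 0.46^2 = 0.2116.
C*ln(N)/eps^2 ≈ 6*7.686162/0.2116 ≈ 217.9441.
m = ceil(217.9441) = 218.

218


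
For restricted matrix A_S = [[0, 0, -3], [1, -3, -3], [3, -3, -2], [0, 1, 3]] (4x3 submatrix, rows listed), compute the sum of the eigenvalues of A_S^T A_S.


Sum of eigenvalues of A_S^T A_S = trace(A_S^T A_S) = sum of squared column norms of A_S.
A_S^T A_S diagonal: [10, 19, 31].
trace = 10 + 19 + 31 = 60.

60


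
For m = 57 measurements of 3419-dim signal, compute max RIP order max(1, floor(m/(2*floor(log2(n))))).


floor(log2(3419)) = 11.
2*11 = 22.
m/(2*floor(log2(n))) = 57/22 ≈ 2.5909.
floor = 2.
k = max(1, 2) = 2.

2


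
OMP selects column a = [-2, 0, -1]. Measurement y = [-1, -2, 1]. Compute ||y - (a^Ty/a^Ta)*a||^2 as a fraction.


a^T a = 5.
a^T y = 1.
coeff = 1/5 = 1/5.
||r||^2 = 29/5.

29/5


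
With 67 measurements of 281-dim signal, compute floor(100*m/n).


100*m/n = 100*67/281 ≈ 23.8434.
floor = 23.

23


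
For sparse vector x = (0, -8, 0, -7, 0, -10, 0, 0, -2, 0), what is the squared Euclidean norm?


Non-zero entries: [(1, -8), (3, -7), (5, -10), (8, -2)]
Squares: [64, 49, 100, 4]
||x||_2^2 = sum = 217.

217


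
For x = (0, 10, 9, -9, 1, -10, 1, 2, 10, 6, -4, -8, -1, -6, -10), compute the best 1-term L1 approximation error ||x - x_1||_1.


Sorted |x_i| descending: [10, 10, 10, 10, 9, 9, 8, 6, 6, 4, 2, 1, 1, 1, 0]
Keep top 1: [10]
Tail entries: [10, 10, 10, 9, 9, 8, 6, 6, 4, 2, 1, 1, 1, 0]
L1 error = sum of tail = 77.

77


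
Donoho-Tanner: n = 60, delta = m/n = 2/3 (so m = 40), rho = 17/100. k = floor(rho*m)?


m = 2/3*60 = 40.
rho = 17/100.
rho*m = 17/100*40 = 6.8.
k = floor(6.8) = 6.

6


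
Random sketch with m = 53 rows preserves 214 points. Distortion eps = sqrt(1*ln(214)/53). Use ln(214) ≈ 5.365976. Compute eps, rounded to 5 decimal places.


ln(214) ≈ 5.365976.
1*ln(N)/m ≈ 1*5.365976/53 ≈ 0.10124483.
eps = sqrt(0.10124483) ≈ 0.3181899 ≈ 0.31819.

0.31819


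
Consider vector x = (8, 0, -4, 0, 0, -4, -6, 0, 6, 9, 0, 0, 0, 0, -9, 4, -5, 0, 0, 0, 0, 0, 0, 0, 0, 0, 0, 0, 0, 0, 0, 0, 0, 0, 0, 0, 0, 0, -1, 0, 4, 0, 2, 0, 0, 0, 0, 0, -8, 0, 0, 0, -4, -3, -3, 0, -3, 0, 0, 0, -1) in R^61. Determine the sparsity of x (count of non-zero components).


Non-zero positions: [0, 2, 5, 6, 8, 9, 14, 15, 16, 38, 40, 42, 48, 52, 53, 54, 56, 60].
Sparsity = 18.

18


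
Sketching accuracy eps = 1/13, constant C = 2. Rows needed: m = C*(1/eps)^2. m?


1/eps = 13.
(1/eps)^2 = 169.
m = 2*169 = 338.

338


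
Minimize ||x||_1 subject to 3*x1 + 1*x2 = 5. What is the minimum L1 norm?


Axis intercepts:
  x1 = 5/3, x2 = 0: L1 = 5/3
  x1 = 0, x2 = 5: L1 = 5
x* = (5/3, 0)
||x*||_1 = 5/3.

5/3


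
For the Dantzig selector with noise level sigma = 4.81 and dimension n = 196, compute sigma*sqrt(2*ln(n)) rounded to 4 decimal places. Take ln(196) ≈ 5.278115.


ln(196) ≈ 5.278115.
2*ln(n) ≈ 10.55623.
sqrt(2*ln(n)) ≈ sqrt(10.55623) ≈ 3.249035.
threshold ≈ 4.81*3.249035 = 15.62785835 ≈ 15.6279.

15.6279


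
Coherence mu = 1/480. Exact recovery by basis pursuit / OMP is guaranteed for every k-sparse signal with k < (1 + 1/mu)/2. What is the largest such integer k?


1/mu = 480.
1 + 1/mu = 481.
(1 + 1/mu)/2 = 240.5 is not an integer, so k_max = floor(240.5) = 240.

240


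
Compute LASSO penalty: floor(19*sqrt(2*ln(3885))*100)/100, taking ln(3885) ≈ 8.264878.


ln(3885) ≈ 8.264878.
2*ln(n) ≈ 16.529756.
sqrt(2*ln(n)) ≈ sqrt(16.529756) ≈ 4.06568.
lambda ≈ 19*4.06568 = 77.24792.
floor(lambda*100)/100 = 77.24.

77.24


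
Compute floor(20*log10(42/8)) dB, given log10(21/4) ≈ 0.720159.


||x||/||e|| = 42/8 = 21/4.
log10(21/4) ≈ 0.720159.
20*log10(||x||/||e||) ≈ 20*0.720159 = 14.40318.
floor(14.40318) = 14.

14


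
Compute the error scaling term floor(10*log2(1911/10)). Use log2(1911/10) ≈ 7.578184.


log2(n/k) = log2(1911/10) ≈ 7.578184.
k*log2(n/k) ≈ 10*7.578184 = 75.78184.
floor(75.78184) = 75.

75


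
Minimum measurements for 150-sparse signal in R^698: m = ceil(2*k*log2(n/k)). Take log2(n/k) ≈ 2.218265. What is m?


log2(n/k) = log2(698/150) ≈ 2.218265.
2*k*log2(n/k) ≈ 2*150*2.218265 = 665.4795.
m = ceil(665.4795) = 666.

666


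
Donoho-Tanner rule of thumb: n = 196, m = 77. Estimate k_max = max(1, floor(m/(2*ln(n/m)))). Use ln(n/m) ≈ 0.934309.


n/m = 196/77 = 28/11.
ln(n/m) ≈ 0.934309.
2*ln(n/m) ≈ 1.868618.
m/(2*ln(n/m)) ≈ 77/1.868618 ≈ 41.2069.
floor = 41.
k_max = max(1, 41) = 41.

41


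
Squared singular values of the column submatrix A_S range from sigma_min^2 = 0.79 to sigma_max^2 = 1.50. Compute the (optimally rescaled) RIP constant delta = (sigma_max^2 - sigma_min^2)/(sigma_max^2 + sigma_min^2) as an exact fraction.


lambda_max - lambda_min = 1.50 - 0.79 = 0.71.
lambda_max + lambda_min = 1.50 + 0.79 = 2.29.
delta = 0.71/2.29 = 71/229.

71/229


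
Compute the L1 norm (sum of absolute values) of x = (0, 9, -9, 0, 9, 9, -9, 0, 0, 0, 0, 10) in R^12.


Non-zero entries: [(1, 9), (2, -9), (4, 9), (5, 9), (6, -9), (11, 10)]
Absolute values: [9, 9, 9, 9, 9, 10]
||x||_1 = sum = 55.

55


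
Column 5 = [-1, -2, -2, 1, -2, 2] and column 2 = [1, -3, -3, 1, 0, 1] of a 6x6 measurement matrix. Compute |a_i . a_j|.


Inner product: -1*1 + -2*-3 + -2*-3 + 1*1 + -2*0 + 2*1
Products: [-1, 6, 6, 1, 0, 2]
Sum = 14.
|dot| = 14.

14


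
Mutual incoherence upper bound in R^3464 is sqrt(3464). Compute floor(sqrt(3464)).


58^2 = 3364 <= 3464 < 3481 = 59^2, so 58 <= sqrt(3464) < 59.
floor(sqrt(3464)) = 58.

58


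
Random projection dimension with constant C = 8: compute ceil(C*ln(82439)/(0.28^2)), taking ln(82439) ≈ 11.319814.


ln(82439) ≈ 11.319814.
eps^2 = 0.28^2 = 0.0784.
C*ln(N)/eps^2 ≈ 8*11.319814/0.0784 ≈ 1155.0831.
m = ceil(1155.0831) = 1156.

1156


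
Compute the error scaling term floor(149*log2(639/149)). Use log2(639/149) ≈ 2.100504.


log2(n/k) = log2(639/149) ≈ 2.100504.
k*log2(n/k) ≈ 149*2.100504 = 312.975096.
floor(312.975096) = 312.

312


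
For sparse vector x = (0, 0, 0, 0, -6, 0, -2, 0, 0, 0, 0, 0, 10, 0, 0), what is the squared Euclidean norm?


Non-zero entries: [(4, -6), (6, -2), (12, 10)]
Squares: [36, 4, 100]
||x||_2^2 = sum = 140.

140


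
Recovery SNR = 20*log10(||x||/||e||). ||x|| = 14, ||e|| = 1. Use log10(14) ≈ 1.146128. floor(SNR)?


||x||/||e|| = 14/1 = 14.
log10(14) ≈ 1.146128.
20*log10(||x||/||e||) ≈ 20*1.146128 = 22.92256.
floor(22.92256) = 22.

22


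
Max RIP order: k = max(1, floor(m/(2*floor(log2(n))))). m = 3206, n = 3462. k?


floor(log2(3462)) = 11.
2*11 = 22.
m/(2*floor(log2(n))) = 3206/22 ≈ 145.7273.
floor = 145.
k = max(1, 145) = 145.

145


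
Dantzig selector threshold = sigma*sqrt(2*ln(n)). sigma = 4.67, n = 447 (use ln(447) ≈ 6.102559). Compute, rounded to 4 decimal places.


ln(447) ≈ 6.102559.
2*ln(n) ≈ 12.205118.
sqrt(2*ln(n)) ≈ sqrt(12.205118) ≈ 3.493582.
threshold ≈ 4.67*3.493582 = 16.31502794 ≈ 16.3150.

16.3150
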